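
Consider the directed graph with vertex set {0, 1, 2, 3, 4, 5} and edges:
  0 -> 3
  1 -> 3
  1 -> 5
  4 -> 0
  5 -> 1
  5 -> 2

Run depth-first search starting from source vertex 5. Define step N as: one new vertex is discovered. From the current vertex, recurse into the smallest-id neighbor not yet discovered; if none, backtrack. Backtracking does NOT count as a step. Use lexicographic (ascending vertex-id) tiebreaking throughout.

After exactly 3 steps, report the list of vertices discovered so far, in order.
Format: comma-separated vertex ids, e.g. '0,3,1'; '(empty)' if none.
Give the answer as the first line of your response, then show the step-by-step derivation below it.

5,1,3

step 1: discover 5; path=5; order=5
step 2: discover 1; path=5>1; order=5,1
step 3: discover 3; path=5>1>3; order=5,1,3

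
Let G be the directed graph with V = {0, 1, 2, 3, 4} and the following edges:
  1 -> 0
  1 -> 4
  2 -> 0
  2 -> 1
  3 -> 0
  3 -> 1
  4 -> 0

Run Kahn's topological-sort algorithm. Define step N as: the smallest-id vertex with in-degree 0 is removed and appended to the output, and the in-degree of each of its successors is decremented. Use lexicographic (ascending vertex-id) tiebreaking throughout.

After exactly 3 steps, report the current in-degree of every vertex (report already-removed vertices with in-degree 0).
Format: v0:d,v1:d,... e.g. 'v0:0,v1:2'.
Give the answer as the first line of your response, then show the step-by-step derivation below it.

v0:1,v1:0,v2:0,v3:0,v4:0

step 1: output 2; order=[2]; indeg=(3,1,0,0,1)
step 2: output 3; order=[2,3]; indeg=(2,0,0,0,1)
step 3: output 1; order=[2,3,1]; indeg=(1,0,0,0,0)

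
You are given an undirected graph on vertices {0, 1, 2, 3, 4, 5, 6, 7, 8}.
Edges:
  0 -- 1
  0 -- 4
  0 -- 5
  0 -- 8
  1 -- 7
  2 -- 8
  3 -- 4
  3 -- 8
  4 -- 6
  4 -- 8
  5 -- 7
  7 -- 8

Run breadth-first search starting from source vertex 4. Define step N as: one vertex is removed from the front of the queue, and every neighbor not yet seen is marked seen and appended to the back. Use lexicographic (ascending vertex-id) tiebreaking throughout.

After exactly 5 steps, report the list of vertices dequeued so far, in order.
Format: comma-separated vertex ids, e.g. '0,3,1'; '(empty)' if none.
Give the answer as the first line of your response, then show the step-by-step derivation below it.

4,0,3,6,8

step 1: dequeue 4; queue=[0,3,6,8]; order=4
step 2: dequeue 0; queue=[3,6,8,1,5]; order=4,0
step 3: dequeue 3; queue=[6,8,1,5]; order=4,0,3
step 4: dequeue 6; queue=[8,1,5]; order=4,0,3,6
step 5: dequeue 8; queue=[1,5,2,7]; order=4,0,3,6,8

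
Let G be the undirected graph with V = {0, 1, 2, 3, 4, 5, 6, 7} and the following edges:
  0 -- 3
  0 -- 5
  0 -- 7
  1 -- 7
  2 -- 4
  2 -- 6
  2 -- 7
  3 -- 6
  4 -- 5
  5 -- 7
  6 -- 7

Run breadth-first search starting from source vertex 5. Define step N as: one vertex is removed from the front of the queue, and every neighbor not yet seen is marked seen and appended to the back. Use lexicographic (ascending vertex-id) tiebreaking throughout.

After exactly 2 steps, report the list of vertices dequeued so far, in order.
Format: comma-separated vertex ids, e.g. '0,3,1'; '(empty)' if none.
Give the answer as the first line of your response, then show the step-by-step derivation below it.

5,0

step 1: dequeue 5; queue=[0,4,7]; order=5
step 2: dequeue 0; queue=[4,7,3]; order=5,0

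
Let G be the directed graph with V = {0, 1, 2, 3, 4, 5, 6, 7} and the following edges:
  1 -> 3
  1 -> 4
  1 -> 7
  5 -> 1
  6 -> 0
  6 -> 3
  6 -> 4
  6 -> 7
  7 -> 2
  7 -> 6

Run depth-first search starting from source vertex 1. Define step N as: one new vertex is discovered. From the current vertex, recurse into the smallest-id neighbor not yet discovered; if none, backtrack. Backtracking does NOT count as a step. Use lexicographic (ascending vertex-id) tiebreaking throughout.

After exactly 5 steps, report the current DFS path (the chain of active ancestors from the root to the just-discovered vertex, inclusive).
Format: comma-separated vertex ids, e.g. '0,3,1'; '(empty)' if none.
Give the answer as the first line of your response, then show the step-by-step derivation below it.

1,7,2

step 1: discover 1; path=1; order=1
step 2: discover 3; path=1>3; order=1,3
step 3: discover 4; path=1>4; order=1,3,4
step 4: discover 7; path=1>7; order=1,3,4,7
step 5: discover 2; path=1>7>2; order=1,3,4,7,2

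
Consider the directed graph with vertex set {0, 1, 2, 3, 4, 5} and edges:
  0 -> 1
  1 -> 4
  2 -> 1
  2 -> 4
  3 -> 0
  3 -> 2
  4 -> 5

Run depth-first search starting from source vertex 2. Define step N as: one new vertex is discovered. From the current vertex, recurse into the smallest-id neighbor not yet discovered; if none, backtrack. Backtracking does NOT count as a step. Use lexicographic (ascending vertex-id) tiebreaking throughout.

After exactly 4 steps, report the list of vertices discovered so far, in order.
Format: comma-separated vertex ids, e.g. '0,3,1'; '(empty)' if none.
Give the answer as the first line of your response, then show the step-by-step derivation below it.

2,1,4,5

step 1: discover 2; path=2; order=2
step 2: discover 1; path=2>1; order=2,1
step 3: discover 4; path=2>1>4; order=2,1,4
step 4: discover 5; path=2>1>4>5; order=2,1,4,5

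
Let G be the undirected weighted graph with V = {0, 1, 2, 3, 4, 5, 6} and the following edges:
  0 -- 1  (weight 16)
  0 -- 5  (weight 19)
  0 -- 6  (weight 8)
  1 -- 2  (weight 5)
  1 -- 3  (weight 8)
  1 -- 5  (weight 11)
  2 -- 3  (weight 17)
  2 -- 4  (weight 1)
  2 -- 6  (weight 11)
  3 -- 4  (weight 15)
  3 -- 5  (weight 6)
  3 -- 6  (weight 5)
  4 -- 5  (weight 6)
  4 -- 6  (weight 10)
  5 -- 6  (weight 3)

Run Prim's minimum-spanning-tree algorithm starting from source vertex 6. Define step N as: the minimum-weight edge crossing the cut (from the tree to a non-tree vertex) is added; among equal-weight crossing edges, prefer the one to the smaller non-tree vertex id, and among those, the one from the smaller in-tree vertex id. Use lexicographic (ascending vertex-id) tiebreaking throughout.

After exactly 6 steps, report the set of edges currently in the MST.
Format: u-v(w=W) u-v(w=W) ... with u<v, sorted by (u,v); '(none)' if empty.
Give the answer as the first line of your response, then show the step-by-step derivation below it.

0-6(w=8) 1-2(w=5) 2-4(w=1) 3-6(w=5) 4-5(w=6) 5-6(w=3)

step 1: add edge 5-6 (w=3); MST = {5-6(w=3)}
step 2: add edge 3-6 (w=5); MST = {3-6(w=5) 5-6(w=3)}
step 3: add edge 4-5 (w=6); MST = {3-6(w=5) 4-5(w=6) 5-6(w=3)}
step 4: add edge 2-4 (w=1); MST = {2-4(w=1) 3-6(w=5) 4-5(w=6) 5-6(w=3)}
step 5: add edge 1-2 (w=5); MST = {1-2(w=5) 2-4(w=1) 3-6(w=5) 4-5(w=6) 5-6(w=3)}
step 6: add edge 0-6 (w=8); MST = {0-6(w=8) 1-2(w=5) 2-4(w=1) 3-6(w=5) 4-5(w=6) 5-6(w=3)}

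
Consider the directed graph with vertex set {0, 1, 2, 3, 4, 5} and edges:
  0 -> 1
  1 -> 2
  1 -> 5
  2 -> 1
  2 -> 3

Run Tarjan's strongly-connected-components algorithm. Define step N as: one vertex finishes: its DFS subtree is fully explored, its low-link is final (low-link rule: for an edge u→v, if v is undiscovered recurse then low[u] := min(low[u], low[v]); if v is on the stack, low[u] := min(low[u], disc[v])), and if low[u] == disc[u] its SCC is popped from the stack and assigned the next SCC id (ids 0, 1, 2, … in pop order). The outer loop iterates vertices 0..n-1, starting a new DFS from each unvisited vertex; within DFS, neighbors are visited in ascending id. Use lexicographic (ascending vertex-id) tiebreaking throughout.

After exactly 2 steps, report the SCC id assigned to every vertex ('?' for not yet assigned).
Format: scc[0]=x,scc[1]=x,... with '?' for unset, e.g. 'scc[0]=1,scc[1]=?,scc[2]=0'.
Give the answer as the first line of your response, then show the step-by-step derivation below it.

scc[0]=?,scc[1]=?,scc[2]=?,scc[3]=0,scc[4]=?,scc[5]=?

step 1: low=(low[0]=0,low[1]=1,low[2]=1,low[3]=3,low[4]=?,low[5]=?); scc=(scc[0]=?,scc[1]=?,scc[2]=?,scc[3]=0,scc[4]=?,scc[5]=?)
step 2: low=(low[0]=0,low[1]=1,low[2]=1,low[3]=3,low[4]=?,low[5]=?); scc=(scc[0]=?,scc[1]=?,scc[2]=?,scc[3]=0,scc[4]=?,scc[5]=?)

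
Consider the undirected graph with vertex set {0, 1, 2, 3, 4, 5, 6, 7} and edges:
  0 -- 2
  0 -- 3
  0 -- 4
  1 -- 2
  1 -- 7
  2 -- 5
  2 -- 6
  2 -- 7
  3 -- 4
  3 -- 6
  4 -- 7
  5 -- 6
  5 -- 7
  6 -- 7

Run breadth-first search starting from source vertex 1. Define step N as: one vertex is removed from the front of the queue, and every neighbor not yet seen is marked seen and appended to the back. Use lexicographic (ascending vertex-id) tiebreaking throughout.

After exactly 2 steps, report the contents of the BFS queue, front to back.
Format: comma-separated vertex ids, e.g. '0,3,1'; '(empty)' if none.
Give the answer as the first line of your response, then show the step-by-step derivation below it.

7,0,5,6

step 1: dequeue 1; queue=[2,7]; order=1
step 2: dequeue 2; queue=[7,0,5,6]; order=1,2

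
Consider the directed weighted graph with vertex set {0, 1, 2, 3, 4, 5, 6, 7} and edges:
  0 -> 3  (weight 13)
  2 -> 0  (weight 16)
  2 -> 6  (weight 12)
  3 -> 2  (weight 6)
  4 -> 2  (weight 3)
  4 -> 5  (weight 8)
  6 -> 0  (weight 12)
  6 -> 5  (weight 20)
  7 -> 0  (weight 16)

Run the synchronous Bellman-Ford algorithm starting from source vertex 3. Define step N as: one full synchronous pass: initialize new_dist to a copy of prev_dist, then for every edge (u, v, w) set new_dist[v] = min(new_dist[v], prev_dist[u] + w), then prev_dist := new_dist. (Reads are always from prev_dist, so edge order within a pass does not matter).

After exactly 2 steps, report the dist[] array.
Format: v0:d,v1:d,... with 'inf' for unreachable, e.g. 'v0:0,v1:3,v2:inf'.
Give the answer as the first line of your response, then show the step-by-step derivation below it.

v0:22,v1:inf,v2:6,v3:0,v4:inf,v5:inf,v6:18,v7:inf

step 1: dist = v0:inf,v1:inf,v2:6,v3:0,v4:inf,v5:inf,v6:inf,v7:inf
step 2: dist = v0:22,v1:inf,v2:6,v3:0,v4:inf,v5:inf,v6:18,v7:inf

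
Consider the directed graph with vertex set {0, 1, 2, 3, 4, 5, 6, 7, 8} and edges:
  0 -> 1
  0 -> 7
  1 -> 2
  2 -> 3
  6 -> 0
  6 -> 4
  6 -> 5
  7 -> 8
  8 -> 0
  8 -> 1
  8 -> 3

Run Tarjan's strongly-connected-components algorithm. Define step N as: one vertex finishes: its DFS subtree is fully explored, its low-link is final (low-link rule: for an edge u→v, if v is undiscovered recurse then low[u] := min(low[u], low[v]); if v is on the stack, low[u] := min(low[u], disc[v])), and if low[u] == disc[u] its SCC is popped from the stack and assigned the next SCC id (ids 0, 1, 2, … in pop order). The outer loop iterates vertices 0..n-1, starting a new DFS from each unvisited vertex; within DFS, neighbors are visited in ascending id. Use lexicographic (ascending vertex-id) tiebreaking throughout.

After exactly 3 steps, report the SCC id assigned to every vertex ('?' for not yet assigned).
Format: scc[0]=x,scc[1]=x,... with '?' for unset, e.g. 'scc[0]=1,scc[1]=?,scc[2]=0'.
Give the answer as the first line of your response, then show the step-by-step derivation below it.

scc[0]=?,scc[1]=2,scc[2]=1,scc[3]=0,scc[4]=?,scc[5]=?,scc[6]=?,scc[7]=?,scc[8]=?

step 1: low=(low[0]=0,low[1]=1,low[2]=2,low[3]=3,low[4]=?,low[5]=?,low[6]=?,low[7]=?,low[8]=?); scc=(scc[0]=?,scc[1]=?,scc[2]=?,scc[3]=0,scc[4]=?,scc[5]=?,scc[6]=?,scc[7]=?,scc[8]=?)
step 2: low=(low[0]=0,low[1]=1,low[2]=2,low[3]=3,low[4]=?,low[5]=?,low[6]=?,low[7]=?,low[8]=?); scc=(scc[0]=?,scc[1]=?,scc[2]=1,scc[3]=0,scc[4]=?,scc[5]=?,scc[6]=?,scc[7]=?,scc[8]=?)
step 3: low=(low[0]=0,low[1]=1,low[2]=2,low[3]=3,low[4]=?,low[5]=?,low[6]=?,low[7]=?,low[8]=?); scc=(scc[0]=?,scc[1]=2,scc[2]=1,scc[3]=0,scc[4]=?,scc[5]=?,scc[6]=?,scc[7]=?,scc[8]=?)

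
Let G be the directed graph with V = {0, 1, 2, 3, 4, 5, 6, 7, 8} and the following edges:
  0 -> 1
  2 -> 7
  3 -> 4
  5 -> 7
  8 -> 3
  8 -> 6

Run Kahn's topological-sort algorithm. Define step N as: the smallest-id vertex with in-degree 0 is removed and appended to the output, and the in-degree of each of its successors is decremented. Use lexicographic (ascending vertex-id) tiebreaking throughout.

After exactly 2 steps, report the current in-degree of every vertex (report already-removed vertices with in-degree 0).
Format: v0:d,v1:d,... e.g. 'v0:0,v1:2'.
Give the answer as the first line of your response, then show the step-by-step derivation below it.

v0:0,v1:0,v2:0,v3:1,v4:1,v5:0,v6:1,v7:2,v8:0

step 1: output 0; order=[0]; indeg=(0,0,0,1,1,0,1,2,0)
step 2: output 1; order=[0,1]; indeg=(0,0,0,1,1,0,1,2,0)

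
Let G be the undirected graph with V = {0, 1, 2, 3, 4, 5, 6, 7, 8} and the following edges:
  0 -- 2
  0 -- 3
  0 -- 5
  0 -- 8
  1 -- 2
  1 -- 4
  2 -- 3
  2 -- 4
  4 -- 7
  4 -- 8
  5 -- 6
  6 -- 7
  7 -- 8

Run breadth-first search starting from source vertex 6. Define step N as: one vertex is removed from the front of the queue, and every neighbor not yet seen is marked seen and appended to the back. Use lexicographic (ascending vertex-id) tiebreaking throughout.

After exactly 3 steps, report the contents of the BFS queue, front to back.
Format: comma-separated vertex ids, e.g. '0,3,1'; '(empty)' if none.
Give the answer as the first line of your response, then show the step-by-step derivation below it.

0,4,8

step 1: dequeue 6; queue=[5,7]; order=6
step 2: dequeue 5; queue=[7,0]; order=6,5
step 3: dequeue 7; queue=[0,4,8]; order=6,5,7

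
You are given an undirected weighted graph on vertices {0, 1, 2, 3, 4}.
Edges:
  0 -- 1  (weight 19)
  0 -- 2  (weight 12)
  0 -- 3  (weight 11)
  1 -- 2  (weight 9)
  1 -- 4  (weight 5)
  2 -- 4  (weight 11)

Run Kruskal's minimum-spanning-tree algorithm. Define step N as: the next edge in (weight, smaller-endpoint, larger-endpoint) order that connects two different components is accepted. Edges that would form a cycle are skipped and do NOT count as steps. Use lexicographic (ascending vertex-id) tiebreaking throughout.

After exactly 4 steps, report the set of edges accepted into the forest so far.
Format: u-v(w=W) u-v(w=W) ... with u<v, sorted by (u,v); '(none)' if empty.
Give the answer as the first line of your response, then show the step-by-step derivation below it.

0-2(w=12) 0-3(w=11) 1-2(w=9) 1-4(w=5)

step 1: add edge 1-4 (w=5); MST = {1-4(w=5)}
step 2: add edge 1-2 (w=9); MST = {1-2(w=9) 1-4(w=5)}
step 3: add edge 0-3 (w=11); MST = {0-3(w=11) 1-2(w=9) 1-4(w=5)}
step 4: add edge 0-2 (w=12); MST = {0-2(w=12) 0-3(w=11) 1-2(w=9) 1-4(w=5)}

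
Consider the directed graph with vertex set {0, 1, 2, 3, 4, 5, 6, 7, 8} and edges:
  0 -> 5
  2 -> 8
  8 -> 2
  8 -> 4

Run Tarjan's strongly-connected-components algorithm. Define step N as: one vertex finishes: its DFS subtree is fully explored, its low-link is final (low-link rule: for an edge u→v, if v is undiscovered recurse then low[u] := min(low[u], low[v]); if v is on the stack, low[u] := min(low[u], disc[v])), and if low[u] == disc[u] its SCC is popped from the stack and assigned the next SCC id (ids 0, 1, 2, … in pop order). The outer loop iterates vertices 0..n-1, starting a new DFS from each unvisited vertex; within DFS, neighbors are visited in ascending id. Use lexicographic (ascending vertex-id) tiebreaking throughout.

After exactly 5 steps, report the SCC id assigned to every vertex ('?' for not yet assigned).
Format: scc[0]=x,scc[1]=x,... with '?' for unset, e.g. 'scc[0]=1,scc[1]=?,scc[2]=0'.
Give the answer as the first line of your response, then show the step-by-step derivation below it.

scc[0]=1,scc[1]=2,scc[2]=?,scc[3]=?,scc[4]=3,scc[5]=0,scc[6]=?,scc[7]=?,scc[8]=?

step 1: low=(low[0]=0,low[1]=?,low[2]=?,low[3]=?,low[4]=?,low[5]=1,low[6]=?,low[7]=?,low[8]=?); scc=(scc[0]=?,scc[1]=?,scc[2]=?,scc[3]=?,scc[4]=?,scc[5]=0,scc[6]=?,scc[7]=?,scc[8]=?)
step 2: low=(low[0]=0,low[1]=?,low[2]=?,low[3]=?,low[4]=?,low[5]=1,low[6]=?,low[7]=?,low[8]=?); scc=(scc[0]=1,scc[1]=?,scc[2]=?,scc[3]=?,scc[4]=?,scc[5]=0,scc[6]=?,scc[7]=?,scc[8]=?)
step 3: low=(low[0]=0,low[1]=2,low[2]=?,low[3]=?,low[4]=?,low[5]=1,low[6]=?,low[7]=?,low[8]=?); scc=(scc[0]=1,scc[1]=2,scc[2]=?,scc[3]=?,scc[4]=?,scc[5]=0,scc[6]=?,scc[7]=?,scc[8]=?)
step 4: low=(low[0]=0,low[1]=2,low[2]=3,low[3]=?,low[4]=5,low[5]=1,low[6]=?,low[7]=?,low[8]=3); scc=(scc[0]=1,scc[1]=2,scc[2]=?,scc[3]=?,scc[4]=3,scc[5]=0,scc[6]=?,scc[7]=?,scc[8]=?)
step 5: low=(low[0]=0,low[1]=2,low[2]=3,low[3]=?,low[4]=5,low[5]=1,low[6]=?,low[7]=?,low[8]=3); scc=(scc[0]=1,scc[1]=2,scc[2]=?,scc[3]=?,scc[4]=3,scc[5]=0,scc[6]=?,scc[7]=?,scc[8]=?)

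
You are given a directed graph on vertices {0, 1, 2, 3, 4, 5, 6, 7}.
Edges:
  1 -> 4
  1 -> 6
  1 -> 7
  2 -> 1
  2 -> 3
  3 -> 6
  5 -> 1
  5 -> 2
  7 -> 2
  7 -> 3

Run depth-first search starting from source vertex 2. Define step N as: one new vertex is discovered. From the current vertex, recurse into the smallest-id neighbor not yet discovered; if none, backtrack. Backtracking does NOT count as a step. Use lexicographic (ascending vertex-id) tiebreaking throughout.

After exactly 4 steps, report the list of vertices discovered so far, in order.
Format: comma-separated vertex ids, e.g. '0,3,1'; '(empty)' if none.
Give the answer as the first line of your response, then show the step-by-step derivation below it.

2,1,4,6

step 1: discover 2; path=2; order=2
step 2: discover 1; path=2>1; order=2,1
step 3: discover 4; path=2>1>4; order=2,1,4
step 4: discover 6; path=2>1>6; order=2,1,4,6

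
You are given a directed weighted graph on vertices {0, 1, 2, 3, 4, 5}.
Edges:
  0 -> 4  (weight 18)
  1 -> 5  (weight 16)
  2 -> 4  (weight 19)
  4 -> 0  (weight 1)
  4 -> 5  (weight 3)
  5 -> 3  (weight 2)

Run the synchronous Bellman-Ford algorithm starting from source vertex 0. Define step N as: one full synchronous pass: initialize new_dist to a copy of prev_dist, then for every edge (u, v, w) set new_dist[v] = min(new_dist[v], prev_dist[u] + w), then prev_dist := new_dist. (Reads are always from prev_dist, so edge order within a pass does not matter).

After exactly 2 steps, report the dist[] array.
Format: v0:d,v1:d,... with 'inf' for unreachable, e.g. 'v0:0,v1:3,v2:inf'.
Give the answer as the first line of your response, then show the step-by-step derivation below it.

v0:0,v1:inf,v2:inf,v3:inf,v4:18,v5:21

step 1: dist = v0:0,v1:inf,v2:inf,v3:inf,v4:18,v5:inf
step 2: dist = v0:0,v1:inf,v2:inf,v3:inf,v4:18,v5:21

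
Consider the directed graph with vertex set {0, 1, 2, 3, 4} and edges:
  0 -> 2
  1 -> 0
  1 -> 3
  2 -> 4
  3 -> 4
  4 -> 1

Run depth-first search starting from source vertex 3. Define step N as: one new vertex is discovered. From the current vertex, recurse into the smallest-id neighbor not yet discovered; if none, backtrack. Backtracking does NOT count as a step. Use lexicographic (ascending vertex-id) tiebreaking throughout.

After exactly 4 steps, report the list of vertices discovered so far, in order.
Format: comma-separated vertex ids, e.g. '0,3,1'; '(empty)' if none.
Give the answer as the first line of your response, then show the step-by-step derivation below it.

3,4,1,0

step 1: discover 3; path=3; order=3
step 2: discover 4; path=3>4; order=3,4
step 3: discover 1; path=3>4>1; order=3,4,1
step 4: discover 0; path=3>4>1>0; order=3,4,1,0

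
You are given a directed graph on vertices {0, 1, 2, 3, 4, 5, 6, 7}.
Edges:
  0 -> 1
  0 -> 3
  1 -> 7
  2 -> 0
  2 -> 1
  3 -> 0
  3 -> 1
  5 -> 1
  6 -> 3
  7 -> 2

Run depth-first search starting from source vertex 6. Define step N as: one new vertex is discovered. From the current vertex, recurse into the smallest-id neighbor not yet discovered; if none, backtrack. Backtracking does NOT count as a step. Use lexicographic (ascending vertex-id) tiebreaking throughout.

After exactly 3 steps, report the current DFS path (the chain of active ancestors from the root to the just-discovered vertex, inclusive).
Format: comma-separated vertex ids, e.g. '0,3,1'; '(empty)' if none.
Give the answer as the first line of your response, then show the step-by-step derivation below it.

6,3,0

step 1: discover 6; path=6; order=6
step 2: discover 3; path=6>3; order=6,3
step 3: discover 0; path=6>3>0; order=6,3,0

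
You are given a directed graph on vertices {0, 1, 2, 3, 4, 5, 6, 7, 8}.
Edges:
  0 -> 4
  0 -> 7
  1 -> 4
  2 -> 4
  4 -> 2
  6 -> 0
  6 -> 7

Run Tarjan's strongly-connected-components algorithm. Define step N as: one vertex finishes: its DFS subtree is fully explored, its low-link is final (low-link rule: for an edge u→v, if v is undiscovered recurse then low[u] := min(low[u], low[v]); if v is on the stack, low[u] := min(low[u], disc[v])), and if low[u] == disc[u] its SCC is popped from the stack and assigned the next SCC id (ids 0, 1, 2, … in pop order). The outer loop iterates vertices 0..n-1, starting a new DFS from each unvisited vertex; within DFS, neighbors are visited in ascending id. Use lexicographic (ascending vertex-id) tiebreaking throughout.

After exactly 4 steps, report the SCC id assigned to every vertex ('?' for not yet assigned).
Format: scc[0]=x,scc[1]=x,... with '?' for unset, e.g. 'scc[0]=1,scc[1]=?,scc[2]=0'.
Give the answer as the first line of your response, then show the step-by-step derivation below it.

scc[0]=2,scc[1]=?,scc[2]=0,scc[3]=?,scc[4]=0,scc[5]=?,scc[6]=?,scc[7]=1,scc[8]=?

step 1: low=(low[0]=0,low[1]=?,low[2]=1,low[3]=?,low[4]=1,low[5]=?,low[6]=?,low[7]=?,low[8]=?); scc=(scc[0]=?,scc[1]=?,scc[2]=?,scc[3]=?,scc[4]=?,scc[5]=?,scc[6]=?,scc[7]=?,scc[8]=?)
step 2: low=(low[0]=0,low[1]=?,low[2]=1,low[3]=?,low[4]=1,low[5]=?,low[6]=?,low[7]=?,low[8]=?); scc=(scc[0]=?,scc[1]=?,scc[2]=0,scc[3]=?,scc[4]=0,scc[5]=?,scc[6]=?,scc[7]=?,scc[8]=?)
step 3: low=(low[0]=0,low[1]=?,low[2]=1,low[3]=?,low[4]=1,low[5]=?,low[6]=?,low[7]=3,low[8]=?); scc=(scc[0]=?,scc[1]=?,scc[2]=0,scc[3]=?,scc[4]=0,scc[5]=?,scc[6]=?,scc[7]=1,scc[8]=?)
step 4: low=(low[0]=0,low[1]=?,low[2]=1,low[3]=?,low[4]=1,low[5]=?,low[6]=?,low[7]=3,low[8]=?); scc=(scc[0]=2,scc[1]=?,scc[2]=0,scc[3]=?,scc[4]=0,scc[5]=?,scc[6]=?,scc[7]=1,scc[8]=?)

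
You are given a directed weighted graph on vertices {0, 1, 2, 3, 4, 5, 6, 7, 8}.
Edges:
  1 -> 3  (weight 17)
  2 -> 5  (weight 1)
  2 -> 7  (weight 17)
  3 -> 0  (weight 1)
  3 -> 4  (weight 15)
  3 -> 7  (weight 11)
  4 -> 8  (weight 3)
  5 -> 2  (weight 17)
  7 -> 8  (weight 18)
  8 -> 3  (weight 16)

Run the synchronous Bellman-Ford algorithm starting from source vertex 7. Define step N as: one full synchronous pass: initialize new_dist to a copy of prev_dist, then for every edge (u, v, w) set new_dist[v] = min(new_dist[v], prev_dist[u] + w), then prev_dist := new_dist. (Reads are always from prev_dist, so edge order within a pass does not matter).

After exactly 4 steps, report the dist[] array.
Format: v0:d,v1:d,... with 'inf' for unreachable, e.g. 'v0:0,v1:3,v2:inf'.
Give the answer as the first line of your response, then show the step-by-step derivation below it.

v0:35,v1:inf,v2:inf,v3:34,v4:49,v5:inf,v6:inf,v7:0,v8:18

step 1: dist = v0:inf,v1:inf,v2:inf,v3:inf,v4:inf,v5:inf,v6:inf,v7:0,v8:18
step 2: dist = v0:inf,v1:inf,v2:inf,v3:34,v4:inf,v5:inf,v6:inf,v7:0,v8:18
step 3: dist = v0:35,v1:inf,v2:inf,v3:34,v4:49,v5:inf,v6:inf,v7:0,v8:18
step 4: dist = v0:35,v1:inf,v2:inf,v3:34,v4:49,v5:inf,v6:inf,v7:0,v8:18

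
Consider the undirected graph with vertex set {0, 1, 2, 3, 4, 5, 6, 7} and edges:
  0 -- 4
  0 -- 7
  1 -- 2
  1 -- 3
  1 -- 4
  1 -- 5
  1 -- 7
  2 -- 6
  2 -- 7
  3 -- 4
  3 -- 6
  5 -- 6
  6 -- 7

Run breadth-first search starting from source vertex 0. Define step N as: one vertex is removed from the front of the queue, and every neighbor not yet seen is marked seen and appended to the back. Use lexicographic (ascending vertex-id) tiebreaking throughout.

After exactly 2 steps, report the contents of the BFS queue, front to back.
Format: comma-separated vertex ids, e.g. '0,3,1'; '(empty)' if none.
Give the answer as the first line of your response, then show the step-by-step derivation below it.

7,1,3

step 1: dequeue 0; queue=[4,7]; order=0
step 2: dequeue 4; queue=[7,1,3]; order=0,4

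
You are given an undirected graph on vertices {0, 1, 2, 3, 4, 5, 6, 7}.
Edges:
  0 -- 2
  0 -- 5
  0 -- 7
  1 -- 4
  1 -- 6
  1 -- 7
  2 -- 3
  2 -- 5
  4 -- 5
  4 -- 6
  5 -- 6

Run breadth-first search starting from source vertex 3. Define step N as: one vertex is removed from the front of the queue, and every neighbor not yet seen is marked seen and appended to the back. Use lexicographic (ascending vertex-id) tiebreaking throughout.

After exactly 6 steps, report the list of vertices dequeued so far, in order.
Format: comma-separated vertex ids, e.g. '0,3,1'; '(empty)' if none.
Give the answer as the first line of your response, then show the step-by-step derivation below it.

3,2,0,5,7,4

step 1: dequeue 3; queue=[2]; order=3
step 2: dequeue 2; queue=[0,5]; order=3,2
step 3: dequeue 0; queue=[5,7]; order=3,2,0
step 4: dequeue 5; queue=[7,4,6]; order=3,2,0,5
step 5: dequeue 7; queue=[4,6,1]; order=3,2,0,5,7
step 6: dequeue 4; queue=[6,1]; order=3,2,0,5,7,4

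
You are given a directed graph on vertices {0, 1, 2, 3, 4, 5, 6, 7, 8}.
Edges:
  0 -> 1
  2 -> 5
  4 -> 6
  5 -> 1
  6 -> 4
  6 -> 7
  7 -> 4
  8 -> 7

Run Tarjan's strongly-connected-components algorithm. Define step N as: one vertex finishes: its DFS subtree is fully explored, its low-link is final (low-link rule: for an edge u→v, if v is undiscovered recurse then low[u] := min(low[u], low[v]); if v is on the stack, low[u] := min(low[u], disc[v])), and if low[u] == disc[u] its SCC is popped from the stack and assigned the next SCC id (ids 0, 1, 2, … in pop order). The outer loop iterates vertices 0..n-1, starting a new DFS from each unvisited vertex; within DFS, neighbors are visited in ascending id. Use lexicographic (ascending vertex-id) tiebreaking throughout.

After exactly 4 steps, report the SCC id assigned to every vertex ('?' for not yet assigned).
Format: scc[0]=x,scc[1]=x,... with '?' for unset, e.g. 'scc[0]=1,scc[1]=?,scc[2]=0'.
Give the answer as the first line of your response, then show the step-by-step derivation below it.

scc[0]=1,scc[1]=0,scc[2]=3,scc[3]=?,scc[4]=?,scc[5]=2,scc[6]=?,scc[7]=?,scc[8]=?

step 1: low=(low[0]=0,low[1]=1,low[2]=?,low[3]=?,low[4]=?,low[5]=?,low[6]=?,low[7]=?,low[8]=?); scc=(scc[0]=?,scc[1]=0,scc[2]=?,scc[3]=?,scc[4]=?,scc[5]=?,scc[6]=?,scc[7]=?,scc[8]=?)
step 2: low=(low[0]=0,low[1]=1,low[2]=?,low[3]=?,low[4]=?,low[5]=?,low[6]=?,low[7]=?,low[8]=?); scc=(scc[0]=1,scc[1]=0,scc[2]=?,scc[3]=?,scc[4]=?,scc[5]=?,scc[6]=?,scc[7]=?,scc[8]=?)
step 3: low=(low[0]=0,low[1]=1,low[2]=2,low[3]=?,low[4]=?,low[5]=3,low[6]=?,low[7]=?,low[8]=?); scc=(scc[0]=1,scc[1]=0,scc[2]=?,scc[3]=?,scc[4]=?,scc[5]=2,scc[6]=?,scc[7]=?,scc[8]=?)
step 4: low=(low[0]=0,low[1]=1,low[2]=2,low[3]=?,low[4]=?,low[5]=3,low[6]=?,low[7]=?,low[8]=?); scc=(scc[0]=1,scc[1]=0,scc[2]=3,scc[3]=?,scc[4]=?,scc[5]=2,scc[6]=?,scc[7]=?,scc[8]=?)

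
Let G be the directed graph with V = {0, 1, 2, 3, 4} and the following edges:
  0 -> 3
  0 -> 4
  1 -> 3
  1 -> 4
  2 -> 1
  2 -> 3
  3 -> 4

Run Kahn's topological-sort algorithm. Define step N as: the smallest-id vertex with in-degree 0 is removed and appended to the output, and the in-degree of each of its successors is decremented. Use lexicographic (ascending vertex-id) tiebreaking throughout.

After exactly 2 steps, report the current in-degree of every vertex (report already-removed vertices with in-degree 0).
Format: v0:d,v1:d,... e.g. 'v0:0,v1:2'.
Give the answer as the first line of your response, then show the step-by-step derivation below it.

v0:0,v1:0,v2:0,v3:1,v4:2

step 1: output 0; order=[0]; indeg=(0,1,0,2,2)
step 2: output 2; order=[0,2]; indeg=(0,0,0,1,2)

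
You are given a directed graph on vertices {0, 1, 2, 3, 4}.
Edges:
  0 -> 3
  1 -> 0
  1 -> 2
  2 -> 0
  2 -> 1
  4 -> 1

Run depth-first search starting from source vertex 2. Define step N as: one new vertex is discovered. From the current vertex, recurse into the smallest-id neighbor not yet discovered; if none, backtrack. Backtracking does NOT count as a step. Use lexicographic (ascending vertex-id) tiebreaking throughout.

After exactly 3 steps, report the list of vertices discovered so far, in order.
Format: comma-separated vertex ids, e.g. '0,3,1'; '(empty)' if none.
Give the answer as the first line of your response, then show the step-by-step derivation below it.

2,0,3

step 1: discover 2; path=2; order=2
step 2: discover 0; path=2>0; order=2,0
step 3: discover 3; path=2>0>3; order=2,0,3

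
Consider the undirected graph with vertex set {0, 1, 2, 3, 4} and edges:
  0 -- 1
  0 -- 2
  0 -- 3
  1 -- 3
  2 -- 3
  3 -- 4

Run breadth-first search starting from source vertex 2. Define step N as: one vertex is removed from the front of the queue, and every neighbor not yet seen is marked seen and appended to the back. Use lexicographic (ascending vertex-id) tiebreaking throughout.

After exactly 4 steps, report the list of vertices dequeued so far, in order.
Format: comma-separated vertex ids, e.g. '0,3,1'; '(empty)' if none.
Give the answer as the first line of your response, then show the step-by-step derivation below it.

2,0,3,1

step 1: dequeue 2; queue=[0,3]; order=2
step 2: dequeue 0; queue=[3,1]; order=2,0
step 3: dequeue 3; queue=[1,4]; order=2,0,3
step 4: dequeue 1; queue=[4]; order=2,0,3,1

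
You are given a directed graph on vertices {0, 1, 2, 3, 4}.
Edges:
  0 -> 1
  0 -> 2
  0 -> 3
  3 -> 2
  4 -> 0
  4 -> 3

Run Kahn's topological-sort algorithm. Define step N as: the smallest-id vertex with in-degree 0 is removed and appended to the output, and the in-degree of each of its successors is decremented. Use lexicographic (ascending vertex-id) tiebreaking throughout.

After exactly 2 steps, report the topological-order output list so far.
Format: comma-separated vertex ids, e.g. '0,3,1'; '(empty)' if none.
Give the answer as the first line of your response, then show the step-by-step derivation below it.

4,0

step 1: output 4; order=[4]; indeg=(0,1,2,1,0)
step 2: output 0; order=[4,0]; indeg=(0,0,1,0,0)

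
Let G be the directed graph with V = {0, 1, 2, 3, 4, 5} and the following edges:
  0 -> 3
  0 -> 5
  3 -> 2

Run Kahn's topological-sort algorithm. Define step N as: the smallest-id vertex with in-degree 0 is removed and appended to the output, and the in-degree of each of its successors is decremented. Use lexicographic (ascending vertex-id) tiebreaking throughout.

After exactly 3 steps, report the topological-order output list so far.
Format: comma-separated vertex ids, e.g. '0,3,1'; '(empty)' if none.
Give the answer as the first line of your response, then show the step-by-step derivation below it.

0,1,3

step 1: output 0; order=[0]; indeg=(0,0,1,0,0,0)
step 2: output 1; order=[0,1]; indeg=(0,0,1,0,0,0)
step 3: output 3; order=[0,1,3]; indeg=(0,0,0,0,0,0)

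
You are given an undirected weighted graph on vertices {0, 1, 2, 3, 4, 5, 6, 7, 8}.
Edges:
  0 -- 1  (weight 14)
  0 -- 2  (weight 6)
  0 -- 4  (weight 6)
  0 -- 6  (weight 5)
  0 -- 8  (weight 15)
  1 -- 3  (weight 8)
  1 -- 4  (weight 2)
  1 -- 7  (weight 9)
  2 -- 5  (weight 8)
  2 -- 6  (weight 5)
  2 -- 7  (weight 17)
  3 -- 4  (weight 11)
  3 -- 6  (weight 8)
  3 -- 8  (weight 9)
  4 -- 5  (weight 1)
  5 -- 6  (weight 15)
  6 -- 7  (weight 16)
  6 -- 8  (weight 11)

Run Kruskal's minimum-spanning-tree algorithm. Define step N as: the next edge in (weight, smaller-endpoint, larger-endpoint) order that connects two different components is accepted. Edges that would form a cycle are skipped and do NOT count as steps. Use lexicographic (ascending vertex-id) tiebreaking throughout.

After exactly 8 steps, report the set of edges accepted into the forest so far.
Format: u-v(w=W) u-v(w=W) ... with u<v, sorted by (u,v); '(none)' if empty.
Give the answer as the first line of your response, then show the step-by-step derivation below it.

0-4(w=6) 0-6(w=5) 1-3(w=8) 1-4(w=2) 1-7(w=9) 2-6(w=5) 3-8(w=9) 4-5(w=1)

step 1: add edge 4-5 (w=1); MST = {4-5(w=1)}
step 2: add edge 1-4 (w=2); MST = {1-4(w=2) 4-5(w=1)}
step 3: add edge 0-6 (w=5); MST = {0-6(w=5) 1-4(w=2) 4-5(w=1)}
step 4: add edge 2-6 (w=5); MST = {0-6(w=5) 1-4(w=2) 2-6(w=5) 4-5(w=1)}
step 5: add edge 0-4 (w=6); MST = {0-4(w=6) 0-6(w=5) 1-4(w=2) 2-6(w=5) 4-5(w=1)}
step 6: add edge 1-3 (w=8); MST = {0-4(w=6) 0-6(w=5) 1-3(w=8) 1-4(w=2) 2-6(w=5) 4-5(w=1)}
step 7: add edge 1-7 (w=9); MST = {0-4(w=6) 0-6(w=5) 1-3(w=8) 1-4(w=2) 1-7(w=9) 2-6(w=5) 4-5(w=1)}
step 8: add edge 3-8 (w=9); MST = {0-4(w=6) 0-6(w=5) 1-3(w=8) 1-4(w=2) 1-7(w=9) 2-6(w=5) 3-8(w=9) 4-5(w=1)}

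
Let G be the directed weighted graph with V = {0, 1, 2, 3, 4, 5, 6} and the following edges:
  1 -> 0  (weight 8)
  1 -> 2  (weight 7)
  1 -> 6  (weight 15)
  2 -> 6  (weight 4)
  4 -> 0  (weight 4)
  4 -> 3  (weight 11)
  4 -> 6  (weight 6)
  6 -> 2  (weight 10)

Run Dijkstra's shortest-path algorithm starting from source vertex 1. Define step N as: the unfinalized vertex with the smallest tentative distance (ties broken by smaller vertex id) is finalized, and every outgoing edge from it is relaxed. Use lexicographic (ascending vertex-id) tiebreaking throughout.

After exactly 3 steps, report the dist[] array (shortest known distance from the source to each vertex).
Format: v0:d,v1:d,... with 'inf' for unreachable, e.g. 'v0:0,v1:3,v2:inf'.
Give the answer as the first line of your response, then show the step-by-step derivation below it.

v0:8,v1:0,v2:7,v3:inf,v4:inf,v5:inf,v6:11

step 1: dist = v0:8,v1:0,v2:7,v3:inf,v4:inf,v5:inf,v6:15
step 2: dist = v0:8,v1:0,v2:7,v3:inf,v4:inf,v5:inf,v6:11
step 3: dist = v0:8,v1:0,v2:7,v3:inf,v4:inf,v5:inf,v6:11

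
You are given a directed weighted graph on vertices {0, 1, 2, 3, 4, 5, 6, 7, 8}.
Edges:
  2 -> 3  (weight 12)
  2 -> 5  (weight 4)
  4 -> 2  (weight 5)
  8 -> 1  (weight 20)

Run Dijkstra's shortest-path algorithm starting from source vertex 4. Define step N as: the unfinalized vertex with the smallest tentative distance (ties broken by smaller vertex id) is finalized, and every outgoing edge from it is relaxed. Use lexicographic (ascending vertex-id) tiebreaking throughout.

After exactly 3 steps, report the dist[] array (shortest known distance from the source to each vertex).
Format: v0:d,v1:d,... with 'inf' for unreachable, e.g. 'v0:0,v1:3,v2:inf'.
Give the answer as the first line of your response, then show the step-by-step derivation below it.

v0:inf,v1:inf,v2:5,v3:17,v4:0,v5:9,v6:inf,v7:inf,v8:inf

step 1: dist = v0:inf,v1:inf,v2:5,v3:inf,v4:0,v5:inf,v6:inf,v7:inf,v8:inf
step 2: dist = v0:inf,v1:inf,v2:5,v3:17,v4:0,v5:9,v6:inf,v7:inf,v8:inf
step 3: dist = v0:inf,v1:inf,v2:5,v3:17,v4:0,v5:9,v6:inf,v7:inf,v8:inf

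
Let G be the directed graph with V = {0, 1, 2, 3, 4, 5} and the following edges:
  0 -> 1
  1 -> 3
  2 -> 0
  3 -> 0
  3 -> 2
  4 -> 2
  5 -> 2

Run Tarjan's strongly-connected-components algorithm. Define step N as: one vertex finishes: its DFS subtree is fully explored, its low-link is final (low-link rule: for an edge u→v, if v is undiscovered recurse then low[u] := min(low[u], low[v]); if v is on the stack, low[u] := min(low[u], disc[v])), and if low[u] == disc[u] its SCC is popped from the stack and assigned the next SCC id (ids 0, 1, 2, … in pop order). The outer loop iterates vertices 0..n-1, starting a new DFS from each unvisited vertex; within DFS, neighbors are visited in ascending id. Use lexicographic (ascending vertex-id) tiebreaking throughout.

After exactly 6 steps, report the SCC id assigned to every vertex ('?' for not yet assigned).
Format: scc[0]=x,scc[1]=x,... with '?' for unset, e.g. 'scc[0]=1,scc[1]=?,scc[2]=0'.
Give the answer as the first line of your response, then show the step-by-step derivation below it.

scc[0]=0,scc[1]=0,scc[2]=0,scc[3]=0,scc[4]=1,scc[5]=2

step 1: low=(low[0]=0,low[1]=1,low[2]=0,low[3]=0,low[4]=?,low[5]=?); scc=(scc[0]=?,scc[1]=?,scc[2]=?,scc[3]=?,scc[4]=?,scc[5]=?)
step 2: low=(low[0]=0,low[1]=1,low[2]=0,low[3]=0,low[4]=?,low[5]=?); scc=(scc[0]=?,scc[1]=?,scc[2]=?,scc[3]=?,scc[4]=?,scc[5]=?)
step 3: low=(low[0]=0,low[1]=0,low[2]=0,low[3]=0,low[4]=?,low[5]=?); scc=(scc[0]=?,scc[1]=?,scc[2]=?,scc[3]=?,scc[4]=?,scc[5]=?)
step 4: low=(low[0]=0,low[1]=0,low[2]=0,low[3]=0,low[4]=?,low[5]=?); scc=(scc[0]=0,scc[1]=0,scc[2]=0,scc[3]=0,scc[4]=?,scc[5]=?)
step 5: low=(low[0]=0,low[1]=0,low[2]=0,low[3]=0,low[4]=4,low[5]=?); scc=(scc[0]=0,scc[1]=0,scc[2]=0,scc[3]=0,scc[4]=1,scc[5]=?)
step 6: low=(low[0]=0,low[1]=0,low[2]=0,low[3]=0,low[4]=4,low[5]=5); scc=(scc[0]=0,scc[1]=0,scc[2]=0,scc[3]=0,scc[4]=1,scc[5]=2)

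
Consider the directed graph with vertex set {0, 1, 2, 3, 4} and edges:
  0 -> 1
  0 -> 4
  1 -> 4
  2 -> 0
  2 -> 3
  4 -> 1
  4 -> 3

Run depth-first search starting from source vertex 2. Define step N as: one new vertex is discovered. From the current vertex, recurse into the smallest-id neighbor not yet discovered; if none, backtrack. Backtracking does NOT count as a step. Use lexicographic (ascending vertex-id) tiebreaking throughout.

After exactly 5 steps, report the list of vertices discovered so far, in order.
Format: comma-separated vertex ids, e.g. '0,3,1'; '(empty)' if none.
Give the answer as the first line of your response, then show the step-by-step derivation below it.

2,0,1,4,3

step 1: discover 2; path=2; order=2
step 2: discover 0; path=2>0; order=2,0
step 3: discover 1; path=2>0>1; order=2,0,1
step 4: discover 4; path=2>0>1>4; order=2,0,1,4
step 5: discover 3; path=2>0>1>4>3; order=2,0,1,4,3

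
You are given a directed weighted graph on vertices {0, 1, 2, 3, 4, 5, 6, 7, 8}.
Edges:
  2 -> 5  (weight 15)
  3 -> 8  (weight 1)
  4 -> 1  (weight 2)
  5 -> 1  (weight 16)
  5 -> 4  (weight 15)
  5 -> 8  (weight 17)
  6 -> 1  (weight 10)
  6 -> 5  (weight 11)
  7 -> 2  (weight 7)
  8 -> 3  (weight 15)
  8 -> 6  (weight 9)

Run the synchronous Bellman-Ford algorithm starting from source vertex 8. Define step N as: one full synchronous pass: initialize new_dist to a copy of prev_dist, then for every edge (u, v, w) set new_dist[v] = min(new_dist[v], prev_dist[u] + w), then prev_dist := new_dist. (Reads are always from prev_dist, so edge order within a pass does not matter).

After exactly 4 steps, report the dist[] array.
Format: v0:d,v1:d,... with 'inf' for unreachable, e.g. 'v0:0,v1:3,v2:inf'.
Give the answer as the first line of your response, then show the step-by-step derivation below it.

v0:inf,v1:19,v2:inf,v3:15,v4:35,v5:20,v6:9,v7:inf,v8:0

step 1: dist = v0:inf,v1:inf,v2:inf,v3:15,v4:inf,v5:inf,v6:9,v7:inf,v8:0
step 2: dist = v0:inf,v1:19,v2:inf,v3:15,v4:inf,v5:20,v6:9,v7:inf,v8:0
step 3: dist = v0:inf,v1:19,v2:inf,v3:15,v4:35,v5:20,v6:9,v7:inf,v8:0
step 4: dist = v0:inf,v1:19,v2:inf,v3:15,v4:35,v5:20,v6:9,v7:inf,v8:0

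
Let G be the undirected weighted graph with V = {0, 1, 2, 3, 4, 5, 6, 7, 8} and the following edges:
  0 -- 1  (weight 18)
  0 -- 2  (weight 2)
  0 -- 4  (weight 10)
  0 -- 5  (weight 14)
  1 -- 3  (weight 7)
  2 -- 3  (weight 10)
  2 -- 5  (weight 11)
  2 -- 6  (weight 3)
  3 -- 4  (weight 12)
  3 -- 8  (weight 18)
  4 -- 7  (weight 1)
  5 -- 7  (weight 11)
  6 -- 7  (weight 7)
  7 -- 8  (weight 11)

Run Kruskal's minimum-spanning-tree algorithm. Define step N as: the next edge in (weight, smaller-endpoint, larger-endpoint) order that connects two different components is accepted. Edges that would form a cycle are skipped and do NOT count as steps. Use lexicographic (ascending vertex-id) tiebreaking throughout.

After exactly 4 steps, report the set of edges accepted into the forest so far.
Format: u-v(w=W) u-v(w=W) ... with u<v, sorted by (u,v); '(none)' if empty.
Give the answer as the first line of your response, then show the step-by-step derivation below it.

0-2(w=2) 1-3(w=7) 2-6(w=3) 4-7(w=1)

step 1: add edge 4-7 (w=1); MST = {4-7(w=1)}
step 2: add edge 0-2 (w=2); MST = {0-2(w=2) 4-7(w=1)}
step 3: add edge 2-6 (w=3); MST = {0-2(w=2) 2-6(w=3) 4-7(w=1)}
step 4: add edge 1-3 (w=7); MST = {0-2(w=2) 1-3(w=7) 2-6(w=3) 4-7(w=1)}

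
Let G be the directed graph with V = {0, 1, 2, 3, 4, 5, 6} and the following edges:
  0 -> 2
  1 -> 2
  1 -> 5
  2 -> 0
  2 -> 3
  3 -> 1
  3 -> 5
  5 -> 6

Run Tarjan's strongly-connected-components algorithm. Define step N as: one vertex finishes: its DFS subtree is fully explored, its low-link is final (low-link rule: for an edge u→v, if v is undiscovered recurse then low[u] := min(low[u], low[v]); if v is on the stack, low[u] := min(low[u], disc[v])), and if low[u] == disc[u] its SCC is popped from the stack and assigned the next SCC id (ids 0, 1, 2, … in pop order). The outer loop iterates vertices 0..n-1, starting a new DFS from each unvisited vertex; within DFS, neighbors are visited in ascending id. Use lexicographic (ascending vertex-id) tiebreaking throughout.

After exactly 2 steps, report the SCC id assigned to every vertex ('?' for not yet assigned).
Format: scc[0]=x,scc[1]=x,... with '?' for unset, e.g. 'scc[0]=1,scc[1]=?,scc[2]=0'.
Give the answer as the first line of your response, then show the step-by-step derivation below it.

scc[0]=?,scc[1]=?,scc[2]=?,scc[3]=?,scc[4]=?,scc[5]=1,scc[6]=0

step 1: low=(low[0]=0,low[1]=1,low[2]=0,low[3]=2,low[4]=?,low[5]=4,low[6]=5); scc=(scc[0]=?,scc[1]=?,scc[2]=?,scc[3]=?,scc[4]=?,scc[5]=?,scc[6]=0)
step 2: low=(low[0]=0,low[1]=1,low[2]=0,low[3]=2,low[4]=?,low[5]=4,low[6]=5); scc=(scc[0]=?,scc[1]=?,scc[2]=?,scc[3]=?,scc[4]=?,scc[5]=1,scc[6]=0)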